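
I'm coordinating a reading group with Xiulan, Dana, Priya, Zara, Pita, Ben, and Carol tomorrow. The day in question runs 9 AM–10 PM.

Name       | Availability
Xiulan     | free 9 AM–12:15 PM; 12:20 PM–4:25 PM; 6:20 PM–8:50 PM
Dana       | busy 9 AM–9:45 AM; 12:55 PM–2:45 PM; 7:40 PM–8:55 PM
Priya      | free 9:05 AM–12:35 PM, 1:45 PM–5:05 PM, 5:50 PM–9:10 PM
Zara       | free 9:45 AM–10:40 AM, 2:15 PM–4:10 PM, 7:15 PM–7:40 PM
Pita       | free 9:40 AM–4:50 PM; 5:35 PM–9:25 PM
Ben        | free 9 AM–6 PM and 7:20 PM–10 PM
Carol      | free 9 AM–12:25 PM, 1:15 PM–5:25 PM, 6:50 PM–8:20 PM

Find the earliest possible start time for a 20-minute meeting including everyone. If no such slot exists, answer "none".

Xiulan free: 09:00-12:15, 12:20-16:25, 18:20-20:50.
Dana free: 09:45-12:55, 14:45-19:40, 20:55-22:00 (invert busy blocks within the working day).
Priya free: 09:05-12:35, 13:45-17:05, 17:50-21:10.
Zara free: 09:45-10:40, 14:15-16:10, 19:15-19:40.
Pita free: 09:40-16:50, 17:35-21:25.
Ben free: 09:00-18:00, 19:20-22:00.
Carol free: 09:00-12:25, 13:15-17:25, 18:50-20:20.
Xiulan ∩ Dana: 09:45-12:15, 12:20-12:55, 14:45-16:25, 18:20-19:40.
Xiulan ∩ Dana ∩ Priya: 09:45-12:15, 12:20-12:35, 14:45-16:25, 18:20-19:40.
Xiulan ∩ Dana ∩ Priya ∩ Zara: 09:45-10:40, 14:45-16:10, 19:15-19:40.
Xiulan ∩ Dana ∩ Priya ∩ Zara ∩ Pita: 09:45-10:40, 14:45-16:10, 19:15-19:40.
Xiulan ∩ Dana ∩ Priya ∩ Zara ∩ Pita ∩ Ben: 09:45-10:40, 14:45-16:10, 19:20-19:40.
Xiulan ∩ Dana ∩ Priya ∩ Zara ∩ Pita ∩ Ben ∩ Carol: 09:45-10:40, 14:45-16:10, 19:20-19:40.
The first common window of at least 20 minutes is 09:45-10:40, so the earliest start is 09:45.

09:45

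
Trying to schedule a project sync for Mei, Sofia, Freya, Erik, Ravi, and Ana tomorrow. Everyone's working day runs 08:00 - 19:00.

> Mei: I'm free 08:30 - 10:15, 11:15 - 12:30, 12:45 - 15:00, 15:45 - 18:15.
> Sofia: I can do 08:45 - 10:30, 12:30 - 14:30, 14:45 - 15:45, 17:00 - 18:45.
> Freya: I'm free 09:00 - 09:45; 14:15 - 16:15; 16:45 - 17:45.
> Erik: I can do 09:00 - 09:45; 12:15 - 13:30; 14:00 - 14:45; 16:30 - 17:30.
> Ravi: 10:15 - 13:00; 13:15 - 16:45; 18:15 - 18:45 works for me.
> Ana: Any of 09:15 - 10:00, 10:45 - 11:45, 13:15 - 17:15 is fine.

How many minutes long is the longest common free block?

15

Mei ∩ Sofia: 08:45-10:15, 12:45-14:30, 14:45-15:00, 17:00-18:15.
Mei ∩ Sofia ∩ Freya: 09:00-09:45, 14:15-14:30, 14:45-15:00, 17:00-17:45.
Mei ∩ Sofia ∩ Freya ∩ Erik: 09:00-09:45, 14:15-14:30, 17:00-17:30.
Mei ∩ Sofia ∩ Freya ∩ Erik ∩ Ravi: 14:15-14:30.
Mei ∩ Sofia ∩ Freya ∩ Erik ∩ Ravi ∩ Ana: 14:15-14:30.
So the common availability across everyone is 14:15-14:30.
The longest is 14:15-14:30 at 15 minutes.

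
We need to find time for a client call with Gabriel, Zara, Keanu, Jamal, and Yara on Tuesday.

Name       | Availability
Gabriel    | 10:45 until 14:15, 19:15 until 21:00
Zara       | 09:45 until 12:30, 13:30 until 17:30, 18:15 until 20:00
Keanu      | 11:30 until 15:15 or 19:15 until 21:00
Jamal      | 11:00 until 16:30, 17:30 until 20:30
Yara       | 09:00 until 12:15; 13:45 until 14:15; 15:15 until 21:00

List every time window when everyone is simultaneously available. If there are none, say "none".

11:30-12:15, 13:45-14:15, 19:15-20:00

Gabriel ∩ Zara: 10:45-12:30, 13:30-14:15, 19:15-20:00.
Gabriel ∩ Zara ∩ Keanu: 11:30-12:30, 13:30-14:15, 19:15-20:00.
Gabriel ∩ Zara ∩ Keanu ∩ Jamal: 11:30-12:30, 13:30-14:15, 19:15-20:00.
Gabriel ∩ Zara ∩ Keanu ∩ Jamal ∩ Yara: 11:30-12:15, 13:45-14:15, 19:15-20:00.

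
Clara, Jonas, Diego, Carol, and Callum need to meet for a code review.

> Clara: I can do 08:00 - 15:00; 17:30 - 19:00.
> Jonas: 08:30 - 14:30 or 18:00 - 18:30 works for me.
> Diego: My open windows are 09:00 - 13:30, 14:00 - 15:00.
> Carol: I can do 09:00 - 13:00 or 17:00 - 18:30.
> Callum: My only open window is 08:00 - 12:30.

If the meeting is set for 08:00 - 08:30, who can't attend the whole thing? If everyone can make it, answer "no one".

Clara: free for 08:00-08:30. Jonas: not fully free for 08:00-08:30. Diego: not fully free for 08:00-08:30. Carol: not fully free for 08:00-08:30. Callum: free for 08:00-08:30.

Carol, Diego, Jonas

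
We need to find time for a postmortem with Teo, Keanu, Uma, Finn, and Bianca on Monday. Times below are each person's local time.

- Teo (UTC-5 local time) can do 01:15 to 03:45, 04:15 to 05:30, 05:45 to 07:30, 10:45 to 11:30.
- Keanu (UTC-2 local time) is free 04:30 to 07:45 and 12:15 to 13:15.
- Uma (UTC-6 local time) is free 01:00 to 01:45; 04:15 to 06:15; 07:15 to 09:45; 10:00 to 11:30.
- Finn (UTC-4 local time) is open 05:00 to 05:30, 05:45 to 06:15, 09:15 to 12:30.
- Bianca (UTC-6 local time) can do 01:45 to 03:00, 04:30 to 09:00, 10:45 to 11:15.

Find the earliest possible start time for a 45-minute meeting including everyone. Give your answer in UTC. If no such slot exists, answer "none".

Teo in UTC: 06:15-08:45, 09:15-10:30, 10:45-12:30, 15:45-16:30 (add 5h to convert from UTC-5).
Keanu in UTC: 06:30-09:45, 14:15-15:15 (add 2h to convert from UTC-2).
Uma in UTC: 07:00-07:45, 10:15-12:15, 13:15-15:45, 16:00-17:30 (add 6h to convert from UTC-6).
Finn in UTC: 09:00-09:30, 09:45-10:15, 13:15-16:30 (add 4h to convert from UTC-4).
Bianca in UTC: 07:45-09:00, 10:30-15:00, 16:45-17:15 (add 6h to convert from UTC-6).
Teo ∩ Keanu: 06:30-08:45, 09:15-09:45.
Teo ∩ Keanu ∩ Uma: 07:00-07:45.
Teo ∩ Keanu ∩ Uma ∩ Finn: ∅.
Teo ∩ Keanu ∩ Uma ∩ Finn ∩ Bianca: ∅.
There is no time when everyone is free.
No common window is at least 45 minutes long.

none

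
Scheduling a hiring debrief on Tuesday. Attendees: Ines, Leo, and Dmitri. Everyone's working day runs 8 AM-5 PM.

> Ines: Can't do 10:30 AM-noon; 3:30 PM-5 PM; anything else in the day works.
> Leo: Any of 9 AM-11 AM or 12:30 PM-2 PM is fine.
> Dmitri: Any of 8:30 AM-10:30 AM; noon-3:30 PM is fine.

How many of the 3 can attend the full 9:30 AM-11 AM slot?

1

Ines free: 08:00-10:30, 12:00-15:30 (invert busy blocks within the working day).
Leo free: 09:00-11:00, 12:30-14:00.
Dmitri free: 08:30-10:30, 12:00-15:30.
Leo can make the full 09:30-11:00 slot — that's 1.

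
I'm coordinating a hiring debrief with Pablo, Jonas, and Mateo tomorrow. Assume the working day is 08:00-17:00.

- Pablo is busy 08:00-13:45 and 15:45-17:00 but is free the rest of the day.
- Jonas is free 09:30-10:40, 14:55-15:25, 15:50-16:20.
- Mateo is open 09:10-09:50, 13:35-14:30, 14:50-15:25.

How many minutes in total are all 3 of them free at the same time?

Pablo free: 13:45-15:45 (invert busy blocks within the working day).
Jonas free: 09:30-10:40, 14:55-15:25, 15:50-16:20.
Mateo free: 09:10-09:50, 13:35-14:30, 14:50-15:25.
Pablo ∩ Jonas: 14:55-15:25.
Pablo ∩ Jonas ∩ Mateo: 14:55-15:25.
That's a single block of 30 minutes.

30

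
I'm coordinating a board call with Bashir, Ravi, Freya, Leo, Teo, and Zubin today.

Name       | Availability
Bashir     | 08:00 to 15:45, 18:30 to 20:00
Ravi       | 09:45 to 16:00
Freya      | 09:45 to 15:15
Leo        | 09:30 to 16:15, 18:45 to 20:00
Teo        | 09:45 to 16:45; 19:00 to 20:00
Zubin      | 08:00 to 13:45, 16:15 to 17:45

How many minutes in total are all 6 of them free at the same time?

Bashir ∩ Ravi: 09:45-15:45.
Bashir ∩ Ravi ∩ Freya: 09:45-15:15.
Bashir ∩ Ravi ∩ Freya ∩ Leo: 09:45-15:15.
Bashir ∩ Ravi ∩ Freya ∩ Leo ∩ Teo: 09:45-15:15.
Bashir ∩ Ravi ∩ Freya ∩ Leo ∩ Teo ∩ Zubin: 09:45-13:45.
That's a single block of 240 minutes.

240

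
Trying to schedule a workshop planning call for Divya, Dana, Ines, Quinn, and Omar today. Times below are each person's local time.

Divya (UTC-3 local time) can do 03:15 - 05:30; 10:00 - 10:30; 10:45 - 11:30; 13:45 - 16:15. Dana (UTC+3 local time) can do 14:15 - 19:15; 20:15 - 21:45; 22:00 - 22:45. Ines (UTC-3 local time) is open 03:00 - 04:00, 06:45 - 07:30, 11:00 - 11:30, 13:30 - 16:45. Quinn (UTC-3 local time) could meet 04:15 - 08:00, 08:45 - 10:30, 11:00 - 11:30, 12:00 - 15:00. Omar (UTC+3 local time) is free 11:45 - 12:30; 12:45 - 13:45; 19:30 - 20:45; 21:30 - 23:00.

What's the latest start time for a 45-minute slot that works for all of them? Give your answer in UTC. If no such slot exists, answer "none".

Divya in UTC: 06:15-08:30, 13:00-13:30, 13:45-14:30, 16:45-19:15 (add 3h to convert from UTC-3).
Dana in UTC: 11:15-16:15, 17:15-18:45, 19:00-19:45 (subtract 3h to convert from UTC+3).
Ines in UTC: 06:00-07:00, 09:45-10:30, 14:00-14:30, 16:30-19:45 (add 3h to convert from UTC-3).
Quinn in UTC: 07:15-11:00, 11:45-13:30, 14:00-14:30, 15:00-18:00 (add 3h to convert from UTC-3).
Omar in UTC: 08:45-09:30, 09:45-10:45, 16:30-17:45, 18:30-20:00 (subtract 3h to convert from UTC+3).
Divya ∩ Dana: 13:00-13:30, 13:45-14:30, 17:15-18:45, 19:00-19:15.
Divya ∩ Dana ∩ Ines: 14:00-14:30, 17:15-18:45, 19:00-19:15.
Divya ∩ Dana ∩ Ines ∩ Quinn: 14:00-14:30, 17:15-18:00.
Divya ∩ Dana ∩ Ines ∩ Quinn ∩ Omar: 17:15-17:45.
No common window is at least 45 minutes long.

none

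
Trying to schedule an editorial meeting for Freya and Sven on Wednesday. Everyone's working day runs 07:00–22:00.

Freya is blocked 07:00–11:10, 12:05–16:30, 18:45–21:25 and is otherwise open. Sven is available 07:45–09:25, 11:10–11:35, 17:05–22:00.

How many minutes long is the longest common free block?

100

Freya free: 11:10-12:05, 16:30-18:45, 21:25-22:00 (invert busy blocks within the working day).
Sven free: 07:45-09:25, 11:10-11:35, 17:05-22:00.
Freya ∩ Sven: 11:10-11:35, 17:05-18:45, 21:25-22:00.
Those are the intersection windows.
The longest is 17:05-18:45 at 100 minutes.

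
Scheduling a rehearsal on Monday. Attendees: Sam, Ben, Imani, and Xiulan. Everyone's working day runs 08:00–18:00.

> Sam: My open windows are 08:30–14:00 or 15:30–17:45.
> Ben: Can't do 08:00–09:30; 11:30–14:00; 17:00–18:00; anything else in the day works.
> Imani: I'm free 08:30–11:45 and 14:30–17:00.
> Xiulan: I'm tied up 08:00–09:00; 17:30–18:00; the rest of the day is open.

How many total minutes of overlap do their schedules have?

Sam free: 08:30-14:00, 15:30-17:45.
Ben free: 09:30-11:30, 14:00-17:00 (invert busy blocks within the working day).
Imani free: 08:30-11:45, 14:30-17:00.
Xiulan free: 09:00-17:30 (invert busy blocks within the working day).
Sam ∩ Ben: 09:30-11:30, 15:30-17:00.
Sam ∩ Ben ∩ Imani: 09:30-11:30, 15:30-17:00.
Sam ∩ Ben ∩ Imani ∩ Xiulan: 09:30-11:30, 15:30-17:00.
Those are the intersection windows.
Summing the common windows: 120 + 90 = 210 minutes.

210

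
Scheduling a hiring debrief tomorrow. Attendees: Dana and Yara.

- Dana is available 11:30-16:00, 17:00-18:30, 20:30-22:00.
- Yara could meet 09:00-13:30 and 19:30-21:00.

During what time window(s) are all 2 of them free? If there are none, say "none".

11:30-13:30, 20:30-21:00

Dana ∩ Yara: 11:30-13:30, 20:30-21:00.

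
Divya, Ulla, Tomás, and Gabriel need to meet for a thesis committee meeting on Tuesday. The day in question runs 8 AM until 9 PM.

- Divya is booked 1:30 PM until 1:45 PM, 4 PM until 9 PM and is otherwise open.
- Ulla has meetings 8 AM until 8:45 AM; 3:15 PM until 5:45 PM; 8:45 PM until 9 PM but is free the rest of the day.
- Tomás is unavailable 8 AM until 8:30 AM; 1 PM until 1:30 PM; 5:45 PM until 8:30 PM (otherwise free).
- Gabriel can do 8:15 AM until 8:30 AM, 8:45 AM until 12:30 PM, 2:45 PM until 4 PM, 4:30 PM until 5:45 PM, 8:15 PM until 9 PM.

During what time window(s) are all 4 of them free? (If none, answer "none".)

08:45-12:30, 14:45-15:15

Divya free: 08:00-13:30, 13:45-16:00 (invert busy blocks within the working day).
Ulla free: 08:45-15:15, 17:45-20:45 (invert busy blocks within the working day).
Tomás free: 08:30-13:00, 13:30-17:45, 20:30-21:00 (invert busy blocks within the working day).
Gabriel free: 08:15-08:30, 08:45-12:30, 14:45-16:00, 16:30-17:45, 20:15-21:00.
Divya ∩ Ulla: 08:45-13:30, 13:45-15:15.
Divya ∩ Ulla ∩ Tomás: 08:45-13:00, 13:45-15:15.
Divya ∩ Ulla ∩ Tomás ∩ Gabriel: 08:45-12:30, 14:45-15:15.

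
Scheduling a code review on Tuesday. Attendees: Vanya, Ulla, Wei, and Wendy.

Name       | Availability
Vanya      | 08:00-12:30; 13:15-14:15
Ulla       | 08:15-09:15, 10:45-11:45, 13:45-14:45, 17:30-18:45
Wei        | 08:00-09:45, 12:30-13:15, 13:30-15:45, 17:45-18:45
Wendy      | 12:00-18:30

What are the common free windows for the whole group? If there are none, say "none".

13:45-14:15

Vanya ∩ Ulla: 08:15-09:15, 10:45-11:45, 13:45-14:15.
Vanya ∩ Ulla ∩ Wei: 08:15-09:15, 13:45-14:15.
Vanya ∩ Ulla ∩ Wei ∩ Wendy: 13:45-14:15.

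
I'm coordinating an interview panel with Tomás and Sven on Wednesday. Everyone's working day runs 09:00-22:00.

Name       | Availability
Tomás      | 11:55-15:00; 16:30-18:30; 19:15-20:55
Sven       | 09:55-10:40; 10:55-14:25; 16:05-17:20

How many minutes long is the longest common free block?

150

Tomás ∩ Sven: 11:55-14:25, 16:30-17:20.
The longest is 11:55-14:25 at 150 minutes.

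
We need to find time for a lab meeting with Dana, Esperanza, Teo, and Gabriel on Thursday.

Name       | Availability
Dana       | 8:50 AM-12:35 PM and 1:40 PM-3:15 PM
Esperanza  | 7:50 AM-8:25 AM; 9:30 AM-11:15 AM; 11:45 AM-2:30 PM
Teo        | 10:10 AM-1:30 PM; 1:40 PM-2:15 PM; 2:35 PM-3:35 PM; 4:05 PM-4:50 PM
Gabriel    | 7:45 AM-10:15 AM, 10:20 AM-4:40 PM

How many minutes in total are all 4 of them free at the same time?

Dana ∩ Esperanza: 09:30-11:15, 11:45-12:35, 13:40-14:30.
Dana ∩ Esperanza ∩ Teo: 10:10-11:15, 11:45-12:35, 13:40-14:15.
Dana ∩ Esperanza ∩ Teo ∩ Gabriel: 10:10-10:15, 10:20-11:15, 11:45-12:35, 13:40-14:15.
So the common availability across everyone is 10:10-10:15, 10:20-11:15, 11:45-12:35, 13:40-14:15.
Summing the common windows: 5 + 55 + 50 + 35 = 145 minutes.

145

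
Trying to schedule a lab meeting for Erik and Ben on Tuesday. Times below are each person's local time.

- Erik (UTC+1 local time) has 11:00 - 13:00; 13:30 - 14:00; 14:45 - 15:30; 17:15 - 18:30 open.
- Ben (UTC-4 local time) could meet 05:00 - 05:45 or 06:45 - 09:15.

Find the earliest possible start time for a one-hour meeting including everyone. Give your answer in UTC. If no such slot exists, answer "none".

10:45

Erik in UTC: 10:00-12:00, 12:30-13:00, 13:45-14:30, 16:15-17:30 (subtract 1h to convert from UTC+1).
Ben in UTC: 09:00-09:45, 10:45-13:15 (add 4h to convert from UTC-4).
Erik ∩ Ben: 10:45-12:00, 12:30-13:00.
Those are the intersection windows.
The first common window of at least 60 minutes is 10:45-12:00, so the earliest start is 10:45.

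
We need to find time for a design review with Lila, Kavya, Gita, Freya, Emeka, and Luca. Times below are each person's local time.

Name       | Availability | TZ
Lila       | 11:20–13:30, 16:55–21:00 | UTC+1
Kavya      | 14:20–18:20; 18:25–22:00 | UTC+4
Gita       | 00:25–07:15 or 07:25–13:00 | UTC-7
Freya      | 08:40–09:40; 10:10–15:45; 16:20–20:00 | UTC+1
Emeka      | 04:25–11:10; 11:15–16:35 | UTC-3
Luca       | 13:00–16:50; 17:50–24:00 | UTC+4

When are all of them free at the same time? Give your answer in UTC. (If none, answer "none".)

10:20-12:30, 15:55-18:00

Lila in UTC: 10:20-12:30, 15:55-20:00 (subtract 1h to convert from UTC+1).
Kavya in UTC: 10:20-14:20, 14:25-18:00 (subtract 4h to convert from UTC+4).
Gita in UTC: 07:25-14:15, 14:25-20:00 (add 7h to convert from UTC-7).
Freya in UTC: 07:40-08:40, 09:10-14:45, 15:20-19:00 (subtract 1h to convert from UTC+1).
Emeka in UTC: 07:25-14:10, 14:15-19:35 (add 3h to convert from UTC-3).
Luca in UTC: 09:00-12:50, 13:50-20:00 (subtract 4h to convert from UTC+4).
Lila ∩ Kavya: 10:20-12:30, 15:55-18:00.
Lila ∩ Kavya ∩ Gita: 10:20-12:30, 15:55-18:00.
Lila ∩ Kavya ∩ Gita ∩ Freya: 10:20-12:30, 15:55-18:00.
Lila ∩ Kavya ∩ Gita ∩ Freya ∩ Emeka: 10:20-12:30, 15:55-18:00.
Lila ∩ Kavya ∩ Gita ∩ Freya ∩ Emeka ∩ Luca: 10:20-12:30, 15:55-18:00.
Those are the intersection windows.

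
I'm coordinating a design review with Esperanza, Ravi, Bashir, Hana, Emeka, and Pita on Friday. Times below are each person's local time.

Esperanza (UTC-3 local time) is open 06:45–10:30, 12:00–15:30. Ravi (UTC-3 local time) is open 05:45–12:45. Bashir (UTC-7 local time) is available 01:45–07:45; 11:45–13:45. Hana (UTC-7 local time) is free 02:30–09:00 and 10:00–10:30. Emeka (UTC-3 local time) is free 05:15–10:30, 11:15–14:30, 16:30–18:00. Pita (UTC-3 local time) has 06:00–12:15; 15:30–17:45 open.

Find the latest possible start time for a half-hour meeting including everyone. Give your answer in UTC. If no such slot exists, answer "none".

Esperanza in UTC: 09:45-13:30, 15:00-18:30 (add 3h to convert from UTC-3).
Ravi in UTC: 08:45-15:45 (add 3h to convert from UTC-3).
Bashir in UTC: 08:45-14:45, 18:45-20:45 (add 7h to convert from UTC-7).
Hana in UTC: 09:30-16:00, 17:00-17:30 (add 7h to convert from UTC-7).
Emeka in UTC: 08:15-13:30, 14:15-17:30, 19:30-21:00 (add 3h to convert from UTC-3).
Pita in UTC: 09:00-15:15, 18:30-20:45 (add 3h to convert from UTC-3).
Esperanza ∩ Ravi: 09:45-13:30, 15:00-15:45.
Esperanza ∩ Ravi ∩ Bashir: 09:45-13:30.
Esperanza ∩ Ravi ∩ Bashir ∩ Hana: 09:45-13:30.
Esperanza ∩ Ravi ∩ Bashir ∩ Hana ∩ Emeka: 09:45-13:30.
Esperanza ∩ Ravi ∩ Bashir ∩ Hana ∩ Emeka ∩ Pita: 09:45-13:30.
The last common window of at least 30 minutes is 09:45-13:30; a 30-minute meeting can start as late as 13:00 and still end by 13:30.

13:00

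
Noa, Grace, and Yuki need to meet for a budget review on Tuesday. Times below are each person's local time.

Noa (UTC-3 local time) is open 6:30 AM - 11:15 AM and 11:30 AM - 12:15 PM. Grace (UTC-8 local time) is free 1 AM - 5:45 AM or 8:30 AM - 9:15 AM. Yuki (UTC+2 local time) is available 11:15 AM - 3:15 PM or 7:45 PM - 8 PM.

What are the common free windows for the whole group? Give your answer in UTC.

09:30-13:15

Noa in UTC: 09:30-14:15, 14:30-15:15 (add 3h to convert from UTC-3).
Grace in UTC: 09:00-13:45, 16:30-17:15 (add 8h to convert from UTC-8).
Yuki in UTC: 09:15-13:15, 17:45-18:00 (subtract 2h to convert from UTC+2).
Noa ∩ Grace: 09:30-13:45.
Noa ∩ Grace ∩ Yuki: 09:30-13:15.
So the common availability across everyone is 09:30-13:15.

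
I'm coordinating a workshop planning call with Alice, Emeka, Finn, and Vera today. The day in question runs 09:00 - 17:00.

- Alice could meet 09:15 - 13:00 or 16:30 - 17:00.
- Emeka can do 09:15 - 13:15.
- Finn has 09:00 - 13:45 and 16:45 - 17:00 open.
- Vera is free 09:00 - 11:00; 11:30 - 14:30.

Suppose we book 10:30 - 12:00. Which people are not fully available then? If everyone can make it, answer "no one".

Alice: free for 10:30-12:00. Emeka: free for 10:30-12:00. Finn: free for 10:30-12:00. Vera: not fully free for 10:30-12:00.

Vera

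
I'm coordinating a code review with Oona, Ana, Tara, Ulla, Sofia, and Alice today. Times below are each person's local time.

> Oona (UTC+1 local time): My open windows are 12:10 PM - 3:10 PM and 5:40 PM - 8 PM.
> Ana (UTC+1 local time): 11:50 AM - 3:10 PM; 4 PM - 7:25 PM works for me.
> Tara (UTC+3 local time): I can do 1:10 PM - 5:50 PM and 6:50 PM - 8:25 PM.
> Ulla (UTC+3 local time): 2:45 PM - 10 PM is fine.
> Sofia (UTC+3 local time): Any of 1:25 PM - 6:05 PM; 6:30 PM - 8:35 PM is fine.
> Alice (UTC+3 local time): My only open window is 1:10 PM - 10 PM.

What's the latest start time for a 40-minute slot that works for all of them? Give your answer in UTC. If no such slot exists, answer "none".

Oona in UTC: 11:10-14:10, 16:40-19:00 (subtract 1h to convert from UTC+1).
Ana in UTC: 10:50-14:10, 15:00-18:25 (subtract 1h to convert from UTC+1).
Tara in UTC: 10:10-14:50, 15:50-17:25 (subtract 3h to convert from UTC+3).
Ulla in UTC: 11:45-19:00 (subtract 3h to convert from UTC+3).
Sofia in UTC: 10:25-15:05, 15:30-17:35 (subtract 3h to convert from UTC+3).
Alice in UTC: 10:10-19:00 (subtract 3h to convert from UTC+3).
Oona ∩ Ana: 11:10-14:10, 16:40-18:25.
Oona ∩ Ana ∩ Tara: 11:10-14:10, 16:40-17:25.
Oona ∩ Ana ∩ Tara ∩ Ulla: 11:45-14:10, 16:40-17:25.
Oona ∩ Ana ∩ Tara ∩ Ulla ∩ Sofia: 11:45-14:10, 16:40-17:25.
Oona ∩ Ana ∩ Tara ∩ Ulla ∩ Sofia ∩ Alice: 11:45-14:10, 16:40-17:25.
The last common window of at least 40 minutes is 16:40-17:25; a 40-minute meeting can start as late as 16:45 and still end by 17:25.

16:45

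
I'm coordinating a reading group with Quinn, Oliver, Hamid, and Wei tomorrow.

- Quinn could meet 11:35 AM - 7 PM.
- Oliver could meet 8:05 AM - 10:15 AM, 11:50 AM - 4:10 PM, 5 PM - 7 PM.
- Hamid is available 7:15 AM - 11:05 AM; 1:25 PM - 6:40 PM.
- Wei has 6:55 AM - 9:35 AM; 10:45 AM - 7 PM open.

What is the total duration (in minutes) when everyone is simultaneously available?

Quinn ∩ Oliver: 11:50-16:10, 17:00-19:00.
Quinn ∩ Oliver ∩ Hamid: 13:25-16:10, 17:00-18:40.
Quinn ∩ Oliver ∩ Hamid ∩ Wei: 13:25-16:10, 17:00-18:40.
Summing the common windows: 165 + 100 = 265 minutes.

265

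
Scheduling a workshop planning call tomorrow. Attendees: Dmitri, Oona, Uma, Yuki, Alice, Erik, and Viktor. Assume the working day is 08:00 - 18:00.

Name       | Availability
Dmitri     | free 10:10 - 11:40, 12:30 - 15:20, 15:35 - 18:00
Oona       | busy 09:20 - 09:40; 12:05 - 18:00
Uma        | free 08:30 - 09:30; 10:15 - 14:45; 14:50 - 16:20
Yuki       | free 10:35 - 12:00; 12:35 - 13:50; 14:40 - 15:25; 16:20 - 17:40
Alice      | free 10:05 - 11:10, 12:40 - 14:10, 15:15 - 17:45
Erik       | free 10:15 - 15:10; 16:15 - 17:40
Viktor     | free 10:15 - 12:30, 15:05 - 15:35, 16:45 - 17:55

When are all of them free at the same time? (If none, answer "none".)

Dmitri free: 10:10-11:40, 12:30-15:20, 15:35-18:00.
Oona free: 08:00-09:20, 09:40-12:05 (invert busy blocks within the working day).
Uma free: 08:30-09:30, 10:15-14:45, 14:50-16:20.
Yuki free: 10:35-12:00, 12:35-13:50, 14:40-15:25, 16:20-17:40.
Alice free: 10:05-11:10, 12:40-14:10, 15:15-17:45.
Erik free: 10:15-15:10, 16:15-17:40.
Viktor free: 10:15-12:30, 15:05-15:35, 16:45-17:55.
Dmitri ∩ Oona: 10:10-11:40.
Dmitri ∩ Oona ∩ Uma: 10:15-11:40.
Dmitri ∩ Oona ∩ Uma ∩ Yuki: 10:35-11:40.
Dmitri ∩ Oona ∩ Uma ∩ Yuki ∩ Alice: 10:35-11:10.
Dmitri ∩ Oona ∩ Uma ∩ Yuki ∩ Alice ∩ Erik: 10:35-11:10.
Dmitri ∩ Oona ∩ Uma ∩ Yuki ∩ Alice ∩ Erik ∩ Viktor: 10:35-11:10.

10:35-11:10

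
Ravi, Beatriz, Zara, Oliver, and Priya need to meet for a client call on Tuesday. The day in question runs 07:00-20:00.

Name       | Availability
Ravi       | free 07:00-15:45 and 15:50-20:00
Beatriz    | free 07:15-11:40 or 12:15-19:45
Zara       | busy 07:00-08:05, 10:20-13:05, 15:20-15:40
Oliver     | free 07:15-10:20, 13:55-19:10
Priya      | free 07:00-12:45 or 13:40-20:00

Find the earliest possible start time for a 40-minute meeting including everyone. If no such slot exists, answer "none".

08:05

Ravi free: 07:00-15:45, 15:50-20:00.
Beatriz free: 07:15-11:40, 12:15-19:45.
Zara free: 08:05-10:20, 13:05-15:20, 15:40-20:00 (invert busy blocks within the working day).
Oliver free: 07:15-10:20, 13:55-19:10.
Priya free: 07:00-12:45, 13:40-20:00.
Ravi ∩ Beatriz: 07:15-11:40, 12:15-15:45, 15:50-19:45.
Ravi ∩ Beatriz ∩ Zara: 08:05-10:20, 13:05-15:20, 15:40-15:45, 15:50-19:45.
Ravi ∩ Beatriz ∩ Zara ∩ Oliver: 08:05-10:20, 13:55-15:20, 15:40-15:45, 15:50-19:10.
Ravi ∩ Beatriz ∩ Zara ∩ Oliver ∩ Priya: 08:05-10:20, 13:55-15:20, 15:40-15:45, 15:50-19:10.
The first common window of at least 40 minutes is 08:05-10:20, so the earliest start is 08:05.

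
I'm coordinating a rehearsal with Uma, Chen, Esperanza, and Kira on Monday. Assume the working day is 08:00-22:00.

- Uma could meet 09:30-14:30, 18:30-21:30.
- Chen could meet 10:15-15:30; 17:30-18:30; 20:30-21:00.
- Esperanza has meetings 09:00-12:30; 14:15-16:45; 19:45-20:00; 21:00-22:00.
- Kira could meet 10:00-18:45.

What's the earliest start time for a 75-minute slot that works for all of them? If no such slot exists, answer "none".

Uma free: 09:30-14:30, 18:30-21:30.
Chen free: 10:15-15:30, 17:30-18:30, 20:30-21:00.
Esperanza free: 08:00-09:00, 12:30-14:15, 16:45-19:45, 20:00-21:00 (invert busy blocks within the working day).
Kira free: 10:00-18:45.
Uma ∩ Chen: 10:15-14:30, 20:30-21:00.
Uma ∩ Chen ∩ Esperanza: 12:30-14:15, 20:30-21:00.
Uma ∩ Chen ∩ Esperanza ∩ Kira: 12:30-14:15.
The first common window of at least 75 minutes is 12:30-14:15, so the earliest start is 12:30.

12:30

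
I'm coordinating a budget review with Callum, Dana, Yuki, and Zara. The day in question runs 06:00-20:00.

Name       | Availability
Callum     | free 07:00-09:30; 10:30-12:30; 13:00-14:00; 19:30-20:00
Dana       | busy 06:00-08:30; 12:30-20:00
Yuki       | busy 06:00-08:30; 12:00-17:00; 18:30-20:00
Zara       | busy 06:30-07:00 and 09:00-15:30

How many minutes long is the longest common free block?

Callum free: 07:00-09:30, 10:30-12:30, 13:00-14:00, 19:30-20:00.
Dana free: 08:30-12:30 (invert busy blocks within the working day).
Yuki free: 08:30-12:00, 17:00-18:30 (invert busy blocks within the working day).
Zara free: 06:00-06:30, 07:00-09:00, 15:30-20:00 (invert busy blocks within the working day).
Callum ∩ Dana: 08:30-09:30, 10:30-12:30.
Callum ∩ Dana ∩ Yuki: 08:30-09:30, 10:30-12:00.
Callum ∩ Dana ∩ Yuki ∩ Zara: 08:30-09:00.
The longest is 08:30-09:00 at 30 minutes.

30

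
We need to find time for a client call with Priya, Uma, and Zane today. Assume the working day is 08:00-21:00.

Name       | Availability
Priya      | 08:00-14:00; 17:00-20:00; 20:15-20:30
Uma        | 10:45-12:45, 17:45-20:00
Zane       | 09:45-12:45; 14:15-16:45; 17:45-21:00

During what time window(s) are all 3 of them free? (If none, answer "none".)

10:45-12:45, 17:45-20:00

Priya ∩ Uma: 10:45-12:45, 17:45-20:00.
Priya ∩ Uma ∩ Zane: 10:45-12:45, 17:45-20:00.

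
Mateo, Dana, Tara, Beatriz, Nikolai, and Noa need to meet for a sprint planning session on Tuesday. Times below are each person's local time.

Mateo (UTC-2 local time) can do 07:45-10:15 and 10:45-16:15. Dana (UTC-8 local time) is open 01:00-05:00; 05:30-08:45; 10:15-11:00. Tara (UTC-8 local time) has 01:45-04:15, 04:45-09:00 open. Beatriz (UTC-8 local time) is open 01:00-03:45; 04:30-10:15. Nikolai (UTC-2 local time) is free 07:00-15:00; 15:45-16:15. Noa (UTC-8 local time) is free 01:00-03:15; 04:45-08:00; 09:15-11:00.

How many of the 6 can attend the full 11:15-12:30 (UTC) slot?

Mateo in UTC: 09:45-12:15, 12:45-18:15 (add 2h to convert from UTC-2).
Dana in UTC: 09:00-13:00, 13:30-16:45, 18:15-19:00 (add 8h to convert from UTC-8).
Tara in UTC: 09:45-12:15, 12:45-17:00 (add 8h to convert from UTC-8).
Beatriz in UTC: 09:00-11:45, 12:30-18:15 (add 8h to convert from UTC-8).
Nikolai in UTC: 09:00-17:00, 17:45-18:15 (add 2h to convert from UTC-2).
Noa in UTC: 09:00-11:15, 12:45-16:00, 17:15-19:00 (add 8h to convert from UTC-8).
Dana and Nikolai can make the full 11:15-12:30 slot — that's 2.

2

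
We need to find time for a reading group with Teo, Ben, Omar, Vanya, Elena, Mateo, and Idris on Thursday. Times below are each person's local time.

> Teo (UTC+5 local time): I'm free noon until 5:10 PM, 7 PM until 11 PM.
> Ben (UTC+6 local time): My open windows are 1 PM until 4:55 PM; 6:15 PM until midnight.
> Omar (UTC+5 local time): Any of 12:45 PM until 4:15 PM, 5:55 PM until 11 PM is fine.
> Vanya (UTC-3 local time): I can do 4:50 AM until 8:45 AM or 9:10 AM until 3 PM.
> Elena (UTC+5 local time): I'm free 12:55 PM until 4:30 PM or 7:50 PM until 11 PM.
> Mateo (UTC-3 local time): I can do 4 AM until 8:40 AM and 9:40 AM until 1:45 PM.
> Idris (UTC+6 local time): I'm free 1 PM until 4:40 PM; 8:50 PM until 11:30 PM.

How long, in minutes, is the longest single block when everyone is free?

Teo in UTC: 07:00-12:10, 14:00-18:00 (subtract 5h to convert from UTC+5).
Ben in UTC: 07:00-10:55, 12:15-18:00 (subtract 6h to convert from UTC+6).
Omar in UTC: 07:45-11:15, 12:55-18:00 (subtract 5h to convert from UTC+5).
Vanya in UTC: 07:50-11:45, 12:10-18:00 (add 3h to convert from UTC-3).
Elena in UTC: 07:55-11:30, 14:50-18:00 (subtract 5h to convert from UTC+5).
Mateo in UTC: 07:00-11:40, 12:40-16:45 (add 3h to convert from UTC-3).
Idris in UTC: 07:00-10:40, 14:50-17:30 (subtract 6h to convert from UTC+6).
Teo ∩ Ben: 07:00-10:55, 14:00-18:00.
Teo ∩ Ben ∩ Omar: 07:45-10:55, 14:00-18:00.
Teo ∩ Ben ∩ Omar ∩ Vanya: 07:50-10:55, 14:00-18:00.
Teo ∩ Ben ∩ Omar ∩ Vanya ∩ Elena: 07:55-10:55, 14:50-18:00.
Teo ∩ Ben ∩ Omar ∩ Vanya ∩ Elena ∩ Mateo: 07:55-10:55, 14:50-16:45.
Teo ∩ Ben ∩ Omar ∩ Vanya ∩ Elena ∩ Mateo ∩ Idris: 07:55-10:40, 14:50-16:45.
So the common availability across everyone is 07:55-10:40, 14:50-16:45.
The longest is 07:55-10:40 at 165 minutes.

165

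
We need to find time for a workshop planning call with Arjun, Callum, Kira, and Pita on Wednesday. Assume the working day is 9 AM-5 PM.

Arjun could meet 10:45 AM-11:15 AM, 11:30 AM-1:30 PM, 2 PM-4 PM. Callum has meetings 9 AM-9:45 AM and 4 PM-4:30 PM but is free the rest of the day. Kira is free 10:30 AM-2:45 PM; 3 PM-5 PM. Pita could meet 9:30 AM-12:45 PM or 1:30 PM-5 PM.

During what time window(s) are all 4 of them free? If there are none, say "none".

10:45-11:15, 11:30-12:45, 14:00-14:45, 15:00-16:00

Arjun free: 10:45-11:15, 11:30-13:30, 14:00-16:00.
Callum free: 09:45-16:00, 16:30-17:00 (invert busy blocks within the working day).
Kira free: 10:30-14:45, 15:00-17:00.
Pita free: 09:30-12:45, 13:30-17:00.
Arjun ∩ Callum: 10:45-11:15, 11:30-13:30, 14:00-16:00.
Arjun ∩ Callum ∩ Kira: 10:45-11:15, 11:30-13:30, 14:00-14:45, 15:00-16:00.
Arjun ∩ Callum ∩ Kira ∩ Pita: 10:45-11:15, 11:30-12:45, 14:00-14:45, 15:00-16:00.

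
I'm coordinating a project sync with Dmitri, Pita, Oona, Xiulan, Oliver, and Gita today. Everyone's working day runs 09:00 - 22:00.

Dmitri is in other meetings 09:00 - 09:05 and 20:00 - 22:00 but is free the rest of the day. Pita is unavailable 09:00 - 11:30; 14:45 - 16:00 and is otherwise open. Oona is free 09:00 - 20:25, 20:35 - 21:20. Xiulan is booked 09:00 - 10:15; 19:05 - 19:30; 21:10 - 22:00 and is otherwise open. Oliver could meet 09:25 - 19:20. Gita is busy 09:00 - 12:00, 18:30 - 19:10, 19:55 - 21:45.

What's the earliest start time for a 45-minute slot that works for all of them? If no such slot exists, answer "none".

Dmitri free: 09:05-20:00 (invert busy blocks within the working day).
Pita free: 11:30-14:45, 16:00-22:00 (invert busy blocks within the working day).
Oona free: 09:00-20:25, 20:35-21:20.
Xiulan free: 10:15-19:05, 19:30-21:10 (invert busy blocks within the working day).
Oliver free: 09:25-19:20.
Gita free: 12:00-18:30, 19:10-19:55, 21:45-22:00 (invert busy blocks within the working day).
Dmitri ∩ Pita: 11:30-14:45, 16:00-20:00.
Dmitri ∩ Pita ∩ Oona: 11:30-14:45, 16:00-20:00.
Dmitri ∩ Pita ∩ Oona ∩ Xiulan: 11:30-14:45, 16:00-19:05, 19:30-20:00.
Dmitri ∩ Pita ∩ Oona ∩ Xiulan ∩ Oliver: 11:30-14:45, 16:00-19:05.
Dmitri ∩ Pita ∩ Oona ∩ Xiulan ∩ Oliver ∩ Gita: 12:00-14:45, 16:00-18:30.
The first common window of at least 45 minutes is 12:00-14:45, so the earliest start is 12:00.

12:00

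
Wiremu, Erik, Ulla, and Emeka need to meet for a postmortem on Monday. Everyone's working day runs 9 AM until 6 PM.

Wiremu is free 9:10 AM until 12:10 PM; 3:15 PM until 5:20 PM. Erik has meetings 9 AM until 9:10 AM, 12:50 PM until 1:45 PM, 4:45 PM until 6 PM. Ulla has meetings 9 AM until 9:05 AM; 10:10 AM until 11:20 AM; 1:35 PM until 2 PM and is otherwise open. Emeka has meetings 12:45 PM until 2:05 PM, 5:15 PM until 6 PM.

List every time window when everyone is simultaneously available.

Wiremu free: 09:10-12:10, 15:15-17:20.
Erik free: 09:10-12:50, 13:45-16:45 (invert busy blocks within the working day).
Ulla free: 09:05-10:10, 11:20-13:35, 14:00-18:00 (invert busy blocks within the working day).
Emeka free: 09:00-12:45, 14:05-17:15 (invert busy blocks within the working day).
Wiremu ∩ Erik: 09:10-12:10, 15:15-16:45.
Wiremu ∩ Erik ∩ Ulla: 09:10-10:10, 11:20-12:10, 15:15-16:45.
Wiremu ∩ Erik ∩ Ulla ∩ Emeka: 09:10-10:10, 11:20-12:10, 15:15-16:45.

09:10-10:10, 11:20-12:10, 15:15-16:45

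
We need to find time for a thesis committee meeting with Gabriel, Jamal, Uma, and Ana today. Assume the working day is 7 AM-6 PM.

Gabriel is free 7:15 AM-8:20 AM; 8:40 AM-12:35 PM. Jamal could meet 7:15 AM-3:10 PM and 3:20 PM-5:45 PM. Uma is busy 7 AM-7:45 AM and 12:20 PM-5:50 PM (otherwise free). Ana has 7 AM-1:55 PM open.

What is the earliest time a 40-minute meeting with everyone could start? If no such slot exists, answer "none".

08:40

Gabriel free: 07:15-08:20, 08:40-12:35.
Jamal free: 07:15-15:10, 15:20-17:45.
Uma free: 07:45-12:20, 17:50-18:00 (invert busy blocks within the working day).
Ana free: 07:00-13:55.
Gabriel ∩ Jamal: 07:15-08:20, 08:40-12:35.
Gabriel ∩ Jamal ∩ Uma: 07:45-08:20, 08:40-12:20.
Gabriel ∩ Jamal ∩ Uma ∩ Ana: 07:45-08:20, 08:40-12:20.
The first common window of at least 40 minutes is 08:40-12:20, so the earliest start is 08:40.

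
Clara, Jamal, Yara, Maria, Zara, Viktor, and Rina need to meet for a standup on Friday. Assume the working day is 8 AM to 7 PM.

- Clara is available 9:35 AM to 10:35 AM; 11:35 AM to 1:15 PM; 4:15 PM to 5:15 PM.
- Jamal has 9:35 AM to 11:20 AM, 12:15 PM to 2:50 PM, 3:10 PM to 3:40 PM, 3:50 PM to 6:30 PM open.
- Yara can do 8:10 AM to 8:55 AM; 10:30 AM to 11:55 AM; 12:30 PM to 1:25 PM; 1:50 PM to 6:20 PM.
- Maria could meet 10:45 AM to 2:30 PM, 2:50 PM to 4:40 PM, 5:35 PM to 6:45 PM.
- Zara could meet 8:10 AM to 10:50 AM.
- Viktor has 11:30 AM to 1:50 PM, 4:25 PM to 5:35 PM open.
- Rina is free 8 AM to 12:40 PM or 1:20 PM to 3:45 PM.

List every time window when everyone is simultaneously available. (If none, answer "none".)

none

Clara ∩ Jamal: 09:35-10:35, 12:15-13:15, 16:15-17:15.
Clara ∩ Jamal ∩ Yara: 10:30-10:35, 12:30-13:15, 16:15-17:15.
Clara ∩ Jamal ∩ Yara ∩ Maria: 12:30-13:15, 16:15-16:40.
Clara ∩ Jamal ∩ Yara ∩ Maria ∩ Zara: ∅.
Clara ∩ Jamal ∩ Yara ∩ Maria ∩ Zara ∩ Viktor: ∅.
Clara ∩ Jamal ∩ Yara ∩ Maria ∩ Zara ∩ Viktor ∩ Rina: ∅.
There is no time when everyone is free.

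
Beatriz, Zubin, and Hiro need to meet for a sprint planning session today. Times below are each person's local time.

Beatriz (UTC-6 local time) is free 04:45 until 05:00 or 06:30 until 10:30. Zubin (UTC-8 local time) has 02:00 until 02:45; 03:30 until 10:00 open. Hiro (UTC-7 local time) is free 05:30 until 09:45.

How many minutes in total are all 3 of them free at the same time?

Beatriz in UTC: 10:45-11:00, 12:30-16:30 (add 6h to convert from UTC-6).
Zubin in UTC: 10:00-10:45, 11:30-18:00 (add 8h to convert from UTC-8).
Hiro in UTC: 12:30-16:45 (add 7h to convert from UTC-7).
Beatriz ∩ Zubin: 12:30-16:30.
Beatriz ∩ Zubin ∩ Hiro: 12:30-16:30.
That's a single block of 240 minutes.

240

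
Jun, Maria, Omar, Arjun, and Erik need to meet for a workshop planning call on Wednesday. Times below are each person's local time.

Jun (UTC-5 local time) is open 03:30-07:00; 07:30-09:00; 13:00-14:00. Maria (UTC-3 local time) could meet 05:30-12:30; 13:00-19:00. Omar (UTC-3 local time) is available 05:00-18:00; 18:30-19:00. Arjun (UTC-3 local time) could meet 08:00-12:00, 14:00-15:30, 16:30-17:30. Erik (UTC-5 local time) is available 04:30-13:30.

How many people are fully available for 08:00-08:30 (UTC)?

Jun in UTC: 08:30-12:00, 12:30-14:00, 18:00-19:00 (add 5h to convert from UTC-5).
Maria in UTC: 08:30-15:30, 16:00-22:00 (add 3h to convert from UTC-3).
Omar in UTC: 08:00-21:00, 21:30-22:00 (add 3h to convert from UTC-3).
Arjun in UTC: 11:00-15:00, 17:00-18:30, 19:30-20:30 (add 3h to convert from UTC-3).
Erik in UTC: 09:30-18:30 (add 5h to convert from UTC-5).
Omar can make the full 08:00-08:30 slot — that's 1.

1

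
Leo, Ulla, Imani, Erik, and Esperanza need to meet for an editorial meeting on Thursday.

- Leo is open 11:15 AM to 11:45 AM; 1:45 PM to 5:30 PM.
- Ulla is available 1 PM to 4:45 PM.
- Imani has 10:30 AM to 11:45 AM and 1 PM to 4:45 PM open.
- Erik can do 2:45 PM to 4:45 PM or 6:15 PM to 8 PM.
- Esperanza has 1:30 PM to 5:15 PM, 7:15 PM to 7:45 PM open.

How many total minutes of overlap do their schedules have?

120

Leo ∩ Ulla: 13:45-16:45.
Leo ∩ Ulla ∩ Imani: 13:45-16:45.
Leo ∩ Ulla ∩ Imani ∩ Erik: 14:45-16:45.
Leo ∩ Ulla ∩ Imani ∩ Erik ∩ Esperanza: 14:45-16:45.
That's a single block of 120 minutes.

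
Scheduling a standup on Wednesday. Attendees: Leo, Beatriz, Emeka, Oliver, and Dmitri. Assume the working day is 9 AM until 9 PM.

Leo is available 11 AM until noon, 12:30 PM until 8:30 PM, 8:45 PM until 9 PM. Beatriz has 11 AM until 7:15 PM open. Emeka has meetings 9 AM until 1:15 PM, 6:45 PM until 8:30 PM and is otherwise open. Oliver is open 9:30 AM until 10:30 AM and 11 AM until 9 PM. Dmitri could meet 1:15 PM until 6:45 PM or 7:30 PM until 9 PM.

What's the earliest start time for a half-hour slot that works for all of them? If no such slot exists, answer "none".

Leo free: 11:00-12:00, 12:30-20:30, 20:45-21:00.
Beatriz free: 11:00-19:15.
Emeka free: 13:15-18:45, 20:30-21:00 (invert busy blocks within the working day).
Oliver free: 09:30-10:30, 11:00-21:00.
Dmitri free: 13:15-18:45, 19:30-21:00.
Leo ∩ Beatriz: 11:00-12:00, 12:30-19:15.
Leo ∩ Beatriz ∩ Emeka: 13:15-18:45.
Leo ∩ Beatriz ∩ Emeka ∩ Oliver: 13:15-18:45.
Leo ∩ Beatriz ∩ Emeka ∩ Oliver ∩ Dmitri: 13:15-18:45.
The first common window of at least 30 minutes is 13:15-18:45, so the earliest start is 13:15.

13:15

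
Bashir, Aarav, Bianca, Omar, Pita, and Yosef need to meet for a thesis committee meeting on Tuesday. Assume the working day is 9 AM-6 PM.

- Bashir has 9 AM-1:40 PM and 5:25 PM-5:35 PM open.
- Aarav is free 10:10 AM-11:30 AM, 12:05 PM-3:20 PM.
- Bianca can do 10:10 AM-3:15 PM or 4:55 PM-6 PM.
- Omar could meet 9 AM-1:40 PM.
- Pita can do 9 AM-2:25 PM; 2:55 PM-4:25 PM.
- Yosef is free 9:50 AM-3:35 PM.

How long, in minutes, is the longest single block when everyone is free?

Bashir ∩ Aarav: 10:10-11:30, 12:05-13:40.
Bashir ∩ Aarav ∩ Bianca: 10:10-11:30, 12:05-13:40.
Bashir ∩ Aarav ∩ Bianca ∩ Omar: 10:10-11:30, 12:05-13:40.
Bashir ∩ Aarav ∩ Bianca ∩ Omar ∩ Pita: 10:10-11:30, 12:05-13:40.
Bashir ∩ Aarav ∩ Bianca ∩ Omar ∩ Pita ∩ Yosef: 10:10-11:30, 12:05-13:40.
Those are the intersection windows.
The longest is 12:05-13:40 at 95 minutes.

95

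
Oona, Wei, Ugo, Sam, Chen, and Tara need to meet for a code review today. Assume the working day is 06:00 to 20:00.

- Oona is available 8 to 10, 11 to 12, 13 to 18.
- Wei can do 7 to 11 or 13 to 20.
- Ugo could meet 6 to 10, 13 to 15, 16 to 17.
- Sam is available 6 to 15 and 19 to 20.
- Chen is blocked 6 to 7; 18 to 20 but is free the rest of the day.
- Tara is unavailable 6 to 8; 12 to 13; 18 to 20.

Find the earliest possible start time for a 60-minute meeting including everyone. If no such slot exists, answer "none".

Oona free: 08:00-10:00, 11:00-12:00, 13:00-18:00.
Wei free: 07:00-11:00, 13:00-20:00.
Ugo free: 06:00-10:00, 13:00-15:00, 16:00-17:00.
Sam free: 06:00-15:00, 19:00-20:00.
Chen free: 07:00-18:00 (invert busy blocks within the working day).
Tara free: 08:00-12:00, 13:00-18:00 (invert busy blocks within the working day).
Oona ∩ Wei: 08:00-10:00, 13:00-18:00.
Oona ∩ Wei ∩ Ugo: 08:00-10:00, 13:00-15:00, 16:00-17:00.
Oona ∩ Wei ∩ Ugo ∩ Sam: 08:00-10:00, 13:00-15:00.
Oona ∩ Wei ∩ Ugo ∩ Sam ∩ Chen: 08:00-10:00, 13:00-15:00.
Oona ∩ Wei ∩ Ugo ∩ Sam ∩ Chen ∩ Tara: 08:00-10:00, 13:00-15:00.
The first common window of at least 60 minutes is 08:00-10:00, so the earliest start is 08:00.

08:00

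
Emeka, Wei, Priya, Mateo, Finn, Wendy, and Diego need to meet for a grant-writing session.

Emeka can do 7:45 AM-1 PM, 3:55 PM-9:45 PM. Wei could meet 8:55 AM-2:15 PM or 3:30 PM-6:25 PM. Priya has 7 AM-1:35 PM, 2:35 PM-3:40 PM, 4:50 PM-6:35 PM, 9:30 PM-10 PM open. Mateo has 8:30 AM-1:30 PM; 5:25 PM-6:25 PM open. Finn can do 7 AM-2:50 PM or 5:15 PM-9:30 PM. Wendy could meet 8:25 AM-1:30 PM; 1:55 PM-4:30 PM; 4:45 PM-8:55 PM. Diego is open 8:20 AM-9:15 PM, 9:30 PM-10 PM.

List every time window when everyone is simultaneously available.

Emeka ∩ Wei: 08:55-13:00, 15:55-18:25.
Emeka ∩ Wei ∩ Priya: 08:55-13:00, 16:50-18:25.
Emeka ∩ Wei ∩ Priya ∩ Mateo: 08:55-13:00, 17:25-18:25.
Emeka ∩ Wei ∩ Priya ∩ Mateo ∩ Finn: 08:55-13:00, 17:25-18:25.
Emeka ∩ Wei ∩ Priya ∩ Mateo ∩ Finn ∩ Wendy: 08:55-13:00, 17:25-18:25.
Emeka ∩ Wei ∩ Priya ∩ Mateo ∩ Finn ∩ Wendy ∩ Diego: 08:55-13:00, 17:25-18:25.

08:55-13:00, 17:25-18:25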